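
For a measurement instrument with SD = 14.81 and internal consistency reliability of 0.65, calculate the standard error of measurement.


SEM = SD * sqrt(1 - rxx)
SEM = 14.81 * sqrt(1 - 0.65)
SEM = 14.81 * sqrt(0.35) = 14.81 * 0.591608
SEM = 8.7617

8.7617


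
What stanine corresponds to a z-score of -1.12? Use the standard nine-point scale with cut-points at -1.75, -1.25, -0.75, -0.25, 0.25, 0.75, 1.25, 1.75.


Stanine boundaries: [-1.75, -1.25, -0.75, -0.25, 0.25, 0.75, 1.25, 1.75]
z = -1.12
Check each boundary:
  z >= -1.75 -> could be stanine 2
  z >= -1.25 -> could be stanine 3
  z < -0.75
  z < -0.25
  z < 0.25
  z < 0.75
  z < 1.25
  z < 1.75
Highest qualifying boundary gives stanine = 3

3


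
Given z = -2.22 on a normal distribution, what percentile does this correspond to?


CDF(z) = 0.5 * (1 + erf(z/sqrt(2)))
erf(-1.5698) = -0.9736
CDF = 0.0132
Percentile rank = 0.0132 * 100 = 1.32

1.32


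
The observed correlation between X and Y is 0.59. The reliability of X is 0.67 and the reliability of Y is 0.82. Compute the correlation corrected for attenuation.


r_corrected = rxy / sqrt(rxx * ryy)
= 0.59 / sqrt(0.67 * 0.82)
= 0.59 / sqrt(0.5494)
= 0.59 / 0.741215
r_corrected = 0.796

0.796


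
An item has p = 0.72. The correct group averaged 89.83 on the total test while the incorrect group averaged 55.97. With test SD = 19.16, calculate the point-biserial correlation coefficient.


q = 1 - p = 0.28
rpb = ((M1 - M0) / SD) * sqrt(p * q)
rpb = ((89.83 - 55.97) / 19.16) * sqrt(0.72 * 0.28)
rpb = 0.7935

0.7935


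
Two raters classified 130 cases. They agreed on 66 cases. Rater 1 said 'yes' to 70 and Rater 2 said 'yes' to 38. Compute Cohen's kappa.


P_o = 66/130 = 0.507692
P_e = (70*38 + 60*92) / 16900 = 0.484024
kappa = (P_o - P_e) / (1 - P_e)
kappa = (0.507692 - 0.484024) / (1 - 0.484024)
kappa = 0.0459

0.0459


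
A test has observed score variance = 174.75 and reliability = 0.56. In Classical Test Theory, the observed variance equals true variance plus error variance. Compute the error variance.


var_true = rxx * var_obs = 0.56 * 174.75 = 97.86
var_error = var_obs - var_true
var_error = 174.75 - 97.86
var_error = 76.89

76.89


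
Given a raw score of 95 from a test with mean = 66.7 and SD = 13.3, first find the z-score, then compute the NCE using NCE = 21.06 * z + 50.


z = (X - mean) / SD = (95 - 66.7) / 13.3
z = 28.3 / 13.3
z = 2.1278
NCE = NCE = 21.06z + 50
Carry z at full precision (z = 28.3 / 13.3) into the conversion:
NCE = 21.06 * (28.3 / 13.3) + 50 = 595.998 / 13.3 + 50
NCE = 44.8119 + 50
NCE = 94.8119

94.8119


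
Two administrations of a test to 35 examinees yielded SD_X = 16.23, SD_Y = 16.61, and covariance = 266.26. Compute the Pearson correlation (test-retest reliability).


r = cov(X,Y) / (SD_X * SD_Y)
r = 266.26 / (16.23 * 16.61)
r = 266.26 / 269.5803
r = 0.9877

0.9877


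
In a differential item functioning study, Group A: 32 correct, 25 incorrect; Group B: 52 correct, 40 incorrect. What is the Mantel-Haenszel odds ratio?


Odds_A = 32/25 = 1.28
Odds_B = 52/40 = 1.3
OR = Odds_A / Odds_B = 1.28 / 1.3
Exactly, OR = (32 * 40) / (25 * 52) = 1280 / 1300
OR = 0.9846

0.9846


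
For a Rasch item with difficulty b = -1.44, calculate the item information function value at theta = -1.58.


P = 1/(1+exp(-(-1.58--1.44))) = 0.4651
I = P*(1-P) = 0.4651 * 0.5349
I = 0.2488

0.2488


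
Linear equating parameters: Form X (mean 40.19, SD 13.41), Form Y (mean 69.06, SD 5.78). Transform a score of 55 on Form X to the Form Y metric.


slope = SD_Y / SD_X = 5.78 / 13.41 ~ 0.431
intercept = mean_Y - slope * mean_X = 69.06 - (5.78 / 13.41) * 40.19 ~ 51.7372
Y = slope * X + intercept. To avoid rounding drift from the rounded slope/intercept, evaluate the equivalent form Y = mean_Y + SD_Y * (X - mean_X) / SD_X at full precision:
Y = 69.06 + 5.78 * (55 - 40.19) / 13.41
Y = 69.06 + 5.78 * 14.81 / 13.41
Y = 69.06 + 85.6018 / 13.41
Y = 69.06 + 6.3834
Y = 75.4434

75.4434


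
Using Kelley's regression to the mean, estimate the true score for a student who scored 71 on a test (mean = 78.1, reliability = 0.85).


T_est = rxx * X + (1 - rxx) * mean
T_est = 0.85 * 71 + 0.15 * 78.1
T_est = 60.35 + 11.715
T_est = 72.065

72.065


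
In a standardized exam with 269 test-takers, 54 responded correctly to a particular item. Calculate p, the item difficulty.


Item difficulty p = number correct / total examinees
p = 54 / 269
p = 0.2007

0.2007


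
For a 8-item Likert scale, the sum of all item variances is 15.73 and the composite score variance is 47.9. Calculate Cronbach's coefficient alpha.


alpha = (k/(k-1)) * (1 - sum(si^2)/s_total^2)
= (8/7) * (1 - 15.73/47.9)
alpha = 0.7676

0.7676


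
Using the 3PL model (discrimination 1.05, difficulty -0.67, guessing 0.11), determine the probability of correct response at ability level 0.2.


logit = 1.05*(0.2 - -0.67) = 0.9135
P* = 1/(1 + exp(-0.9135)) = 0.7137
P = 0.11 + (1 - 0.11) * 0.7137
P = 0.7452

0.7452


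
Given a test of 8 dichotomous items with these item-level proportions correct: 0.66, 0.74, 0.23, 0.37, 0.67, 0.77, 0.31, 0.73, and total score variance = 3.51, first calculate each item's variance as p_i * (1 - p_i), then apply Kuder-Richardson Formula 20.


For each item, compute p_i * q_i:
  Item 1: 0.66 * 0.34 = 0.2244
  Item 2: 0.74 * 0.26 = 0.1924
  Item 3: 0.23 * 0.77 = 0.1771
  Item 4: 0.37 * 0.63 = 0.2331
  Item 5: 0.67 * 0.33 = 0.2211
  Item 6: 0.77 * 0.23 = 0.1771
  Item 7: 0.31 * 0.69 = 0.2139
  Item 8: 0.73 * 0.27 = 0.1971
Sum(p_i * q_i) = 0.2244 + 0.1924 + 0.1771 + 0.2331 + 0.2211 + 0.1771 + 0.2139 + 0.1971 = 1.6362
KR-20 = (k/(k-1)) * (1 - Sum(p_i*q_i) / Var_total)
= (8/7) * (1 - 1.6362/3.51)
= 1.1429 * 0.5338
KR-20 = 0.6101

0.6101


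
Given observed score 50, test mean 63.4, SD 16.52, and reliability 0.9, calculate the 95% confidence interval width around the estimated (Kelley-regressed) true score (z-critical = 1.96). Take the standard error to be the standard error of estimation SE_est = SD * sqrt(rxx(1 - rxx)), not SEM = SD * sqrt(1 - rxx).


True score estimate = 0.9*50 + 0.1*63.4 = 51.34
SE_est = SD * sqrt(rxx * (1 - rxx)) = 16.52 * sqrt(0.9 * 0.1) = 16.52 * sqrt(0.09) = 4.956
CI = T_est +/- z * SE_est, so width = 2 * z * SE_est = 2 * 1.96 * 4.956
Width = 19.4275

19.4275


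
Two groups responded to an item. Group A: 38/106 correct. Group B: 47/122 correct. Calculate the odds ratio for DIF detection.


Odds_A = 38/68 = 0.5588
Odds_B = 47/75 = 0.6267
OR = Odds_A / Odds_B = 0.5588 / 0.6267
Exactly, OR = (38 * 75) / (68 * 47) = 2850 / 3196
OR = 0.8917

0.8917


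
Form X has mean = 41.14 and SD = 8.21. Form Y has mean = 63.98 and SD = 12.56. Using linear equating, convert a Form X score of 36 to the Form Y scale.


slope = SD_Y / SD_X = 12.56 / 8.21 ~ 1.5298
intercept = mean_Y - slope * mean_X = 63.98 - (12.56 / 8.21) * 41.14 ~ 1.0423
Y = slope * X + intercept. To avoid rounding drift from the rounded slope/intercept, evaluate the equivalent form Y = mean_Y + SD_Y * (X - mean_X) / SD_X at full precision:
Y = 63.98 + 12.56 * (36 - 41.14) / 8.21
Y = 63.98 - 12.56 * 5.14 / 8.21
Y = 63.98 - 64.5584 / 8.21
Y = 63.98 - 7.8634
Y = 56.1166

56.1166


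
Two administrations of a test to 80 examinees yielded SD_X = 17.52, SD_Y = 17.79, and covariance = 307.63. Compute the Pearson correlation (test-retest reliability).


r = cov(X,Y) / (SD_X * SD_Y)
r = 307.63 / (17.52 * 17.79)
r = 307.63 / 311.6808
r = 0.987

0.987


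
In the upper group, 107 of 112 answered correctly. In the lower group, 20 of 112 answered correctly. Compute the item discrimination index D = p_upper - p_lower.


p_upper = 107/112 = 0.9554
p_lower = 20/112 = 0.1786
D = 0.9554 - 0.1786 = 0.7768

0.7768


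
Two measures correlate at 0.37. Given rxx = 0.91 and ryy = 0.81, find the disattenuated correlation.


r_corrected = rxy / sqrt(rxx * ryy)
= 0.37 / sqrt(0.91 * 0.81)
= 0.37 / sqrt(0.7371)
= 0.37 / 0.858545
r_corrected = 0.431

0.431


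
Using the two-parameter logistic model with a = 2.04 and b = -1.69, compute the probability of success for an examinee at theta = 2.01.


a*(theta - b) = 2.04 * (2.01 - -1.69) = 7.548
exp(-7.548) = 0.0005
P = 1 / (1 + 0.0005)
P = 0.9995

0.9995


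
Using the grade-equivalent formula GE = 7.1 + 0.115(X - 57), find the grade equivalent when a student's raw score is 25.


raw - median = 25 - 57 = -32
slope * diff = 0.115 * -32 = -3.68
GE = 7.1 + -3.68
GE = 3.42

3.42


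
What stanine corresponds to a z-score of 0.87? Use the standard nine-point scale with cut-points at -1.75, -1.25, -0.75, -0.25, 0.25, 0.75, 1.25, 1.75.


Stanine boundaries: [-1.75, -1.25, -0.75, -0.25, 0.25, 0.75, 1.25, 1.75]
z = 0.87
Check each boundary:
  z >= -1.75 -> could be stanine 2
  z >= -1.25 -> could be stanine 3
  z >= -0.75 -> could be stanine 4
  z >= -0.25 -> could be stanine 5
  z >= 0.25 -> could be stanine 6
  z >= 0.75 -> could be stanine 7
  z < 1.25
  z < 1.75
Highest qualifying boundary gives stanine = 7

7


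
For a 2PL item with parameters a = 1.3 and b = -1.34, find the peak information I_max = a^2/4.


For 2PL, max info at theta = b = -1.34
I_max = a^2 / 4 = 1.3^2 / 4
= 1.69 / 4
I_max = 0.4225

0.4225


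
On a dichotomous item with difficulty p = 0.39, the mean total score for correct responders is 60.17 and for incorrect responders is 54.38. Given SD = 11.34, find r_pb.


q = 1 - p = 0.61
rpb = ((M1 - M0) / SD) * sqrt(p * q)
rpb = ((60.17 - 54.38) / 11.34) * sqrt(0.39 * 0.61)
rpb = 0.249

0.249


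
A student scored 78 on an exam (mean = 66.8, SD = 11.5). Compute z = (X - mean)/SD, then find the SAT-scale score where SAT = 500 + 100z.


z = (X - mean) / SD = (78 - 66.8) / 11.5
z = 11.2 / 11.5
z = 0.9739
SAT-scale = SAT = 500 + 100z
Carry z at full precision (z = 11.2 / 11.5) into the conversion:
SAT-scale = 500 + 100 * (11.2 / 11.5) = 500 + 1120 / 11.5
SAT-scale = 500 + 97.3913
SAT-scale = 597.3913

597.3913


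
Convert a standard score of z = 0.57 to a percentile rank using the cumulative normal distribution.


CDF(z) = 0.5 * (1 + erf(z/sqrt(2)))
erf(0.4031) = 0.4313
CDF = 0.7157
Percentile rank = 0.7157 * 100 = 71.57

71.57


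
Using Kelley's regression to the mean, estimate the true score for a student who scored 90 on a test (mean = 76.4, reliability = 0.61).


T_est = rxx * X + (1 - rxx) * mean
T_est = 0.61 * 90 + 0.39 * 76.4
T_est = 54.9 + 29.796
T_est = 84.696

84.696


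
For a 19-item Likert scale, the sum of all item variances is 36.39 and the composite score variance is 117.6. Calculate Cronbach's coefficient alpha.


alpha = (k/(k-1)) * (1 - sum(si^2)/s_total^2)
= (19/18) * (1 - 36.39/117.6)
alpha = 0.7289

0.7289


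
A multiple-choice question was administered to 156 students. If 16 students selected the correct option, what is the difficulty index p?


Item difficulty p = number correct / total examinees
p = 16 / 156
p = 0.1026

0.1026


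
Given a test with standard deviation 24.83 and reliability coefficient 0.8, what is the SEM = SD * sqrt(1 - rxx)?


SEM = SD * sqrt(1 - rxx)
SEM = 24.83 * sqrt(1 - 0.8)
SEM = 24.83 * sqrt(0.2) = 24.83 * 0.447214
SEM = 11.1043

11.1043


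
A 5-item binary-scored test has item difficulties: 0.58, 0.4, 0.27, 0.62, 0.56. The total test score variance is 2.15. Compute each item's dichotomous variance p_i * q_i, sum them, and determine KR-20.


For each item, compute p_i * q_i:
  Item 1: 0.58 * 0.42 = 0.2436
  Item 2: 0.4 * 0.6 = 0.24
  Item 3: 0.27 * 0.73 = 0.1971
  Item 4: 0.62 * 0.38 = 0.2356
  Item 5: 0.56 * 0.44 = 0.2464
Sum(p_i * q_i) = 0.2436 + 0.24 + 0.1971 + 0.2356 + 0.2464 = 1.1627
KR-20 = (k/(k-1)) * (1 - Sum(p_i*q_i) / Var_total)
= (5/4) * (1 - 1.1627/2.15)
= 1.25 * 0.4592
KR-20 = 0.574

0.574


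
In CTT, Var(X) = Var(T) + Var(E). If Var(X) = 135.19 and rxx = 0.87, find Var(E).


var_true = rxx * var_obs = 0.87 * 135.19 = 117.6153
var_error = var_obs - var_true
var_error = 135.19 - 117.6153
var_error = 17.5747

17.5747


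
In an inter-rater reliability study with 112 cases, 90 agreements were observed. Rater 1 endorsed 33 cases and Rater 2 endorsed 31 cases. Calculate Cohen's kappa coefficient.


P_o = 90/112 = 0.803571
P_e = (33*31 + 79*81) / 12544 = 0.591677
kappa = (P_o - P_e) / (1 - P_e)
kappa = (0.803571 - 0.591677) / (1 - 0.591677)
kappa = 0.5189

0.5189


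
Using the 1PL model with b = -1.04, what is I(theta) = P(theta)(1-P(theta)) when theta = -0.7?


P = 1/(1+exp(-(-0.7--1.04))) = 0.5842
I = P*(1-P) = 0.5842 * 0.4158
I = 0.2429

0.2429


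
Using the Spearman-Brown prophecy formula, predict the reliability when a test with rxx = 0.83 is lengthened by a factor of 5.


r_new = (n * rxx) / (1 + (n-1) * rxx)
r_new = (5 * 0.83) / (1 + 4 * 0.83)
r_new = 4.15 / 4.32
r_new = 0.9606

0.9606


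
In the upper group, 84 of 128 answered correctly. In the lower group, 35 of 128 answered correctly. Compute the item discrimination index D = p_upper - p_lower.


p_upper = 84/128 = 0.6562
p_lower = 35/128 = 0.2734
D = 0.6562 - 0.2734 = 0.3828

0.3828


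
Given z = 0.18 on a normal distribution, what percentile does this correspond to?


CDF(z) = 0.5 * (1 + erf(z/sqrt(2)))
erf(0.1273) = 0.1428
CDF = 0.5714
Percentile rank = 0.5714 * 100 = 57.14

57.14


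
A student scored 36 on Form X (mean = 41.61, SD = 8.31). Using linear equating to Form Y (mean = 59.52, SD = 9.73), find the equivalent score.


slope = SD_Y / SD_X = 9.73 / 8.31 ~ 1.1709
intercept = mean_Y - slope * mean_X = 59.52 - (9.73 / 8.31) * 41.61 ~ 10.7997
Y = slope * X + intercept. To avoid rounding drift from the rounded slope/intercept, evaluate the equivalent form Y = mean_Y + SD_Y * (X - mean_X) / SD_X at full precision:
Y = 59.52 + 9.73 * (36 - 41.61) / 8.31
Y = 59.52 - 9.73 * 5.61 / 8.31
Y = 59.52 - 54.5853 / 8.31
Y = 59.52 - 6.5686
Y = 52.9514

52.9514


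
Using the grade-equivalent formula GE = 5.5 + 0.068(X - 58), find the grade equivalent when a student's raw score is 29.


raw - median = 29 - 58 = -29
slope * diff = 0.068 * -29 = -1.972
GE = 5.5 + -1.972
GE = 3.528

3.528


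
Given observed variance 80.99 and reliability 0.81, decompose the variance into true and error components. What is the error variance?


var_true = rxx * var_obs = 0.81 * 80.99 = 65.6019
var_error = var_obs - var_true
var_error = 80.99 - 65.6019
var_error = 15.3881

15.3881


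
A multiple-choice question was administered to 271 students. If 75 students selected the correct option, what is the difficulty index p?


Item difficulty p = number correct / total examinees
p = 75 / 271
p = 0.2768

0.2768


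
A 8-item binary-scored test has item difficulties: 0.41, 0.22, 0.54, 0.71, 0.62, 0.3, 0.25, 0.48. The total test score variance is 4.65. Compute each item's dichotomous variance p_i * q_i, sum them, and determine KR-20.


For each item, compute p_i * q_i:
  Item 1: 0.41 * 0.59 = 0.2419
  Item 2: 0.22 * 0.78 = 0.1716
  Item 3: 0.54 * 0.46 = 0.2484
  Item 4: 0.71 * 0.29 = 0.2059
  Item 5: 0.62 * 0.38 = 0.2356
  Item 6: 0.3 * 0.7 = 0.21
  Item 7: 0.25 * 0.75 = 0.1875
  Item 8: 0.48 * 0.52 = 0.2496
Sum(p_i * q_i) = 0.2419 + 0.1716 + 0.2484 + 0.2059 + 0.2356 + 0.21 + 0.1875 + 0.2496 = 1.7505
KR-20 = (k/(k-1)) * (1 - Sum(p_i*q_i) / Var_total)
= (8/7) * (1 - 1.7505/4.65)
= 1.1429 * 0.6235
KR-20 = 0.7126

0.7126


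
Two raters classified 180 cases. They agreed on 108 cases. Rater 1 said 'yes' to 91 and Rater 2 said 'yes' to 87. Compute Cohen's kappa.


P_o = 108/180 = 0.6
P_e = (91*87 + 89*93) / 32400 = 0.499815
kappa = (P_o - P_e) / (1 - P_e)
kappa = (0.6 - 0.499815) / (1 - 0.499815)
kappa = 0.2003

0.2003


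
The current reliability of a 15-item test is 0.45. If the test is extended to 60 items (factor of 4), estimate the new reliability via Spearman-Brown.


r_new = (n * rxx) / (1 + (n-1) * rxx)
r_new = (4 * 0.45) / (1 + 3 * 0.45)
r_new = 1.8 / 2.35
r_new = 0.766

0.766


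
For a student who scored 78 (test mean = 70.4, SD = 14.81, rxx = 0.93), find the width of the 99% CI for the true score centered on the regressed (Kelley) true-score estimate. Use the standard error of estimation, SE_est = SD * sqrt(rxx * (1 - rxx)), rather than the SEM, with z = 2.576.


True score estimate = 0.93*78 + 0.07*70.4 = 77.468
SE_est = SD * sqrt(rxx * (1 - rxx)) = 14.81 * sqrt(0.93 * 0.07) = 14.81 * sqrt(0.0651) = 3.778727
CI = T_est +/- z * SE_est, so width = 2 * z * SE_est = 2 * 2.576 * 3.778727
Width = 19.468

19.468


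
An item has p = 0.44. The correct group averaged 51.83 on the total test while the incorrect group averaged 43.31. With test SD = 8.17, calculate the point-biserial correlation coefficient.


q = 1 - p = 0.56
rpb = ((M1 - M0) / SD) * sqrt(p * q)
rpb = ((51.83 - 43.31) / 8.17) * sqrt(0.44 * 0.56)
rpb = 0.5177

0.5177


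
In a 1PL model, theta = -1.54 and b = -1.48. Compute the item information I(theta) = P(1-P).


P = 1/(1+exp(-(-1.54--1.48))) = 0.485
I = P*(1-P) = 0.485 * 0.515
I = 0.2498

0.2498


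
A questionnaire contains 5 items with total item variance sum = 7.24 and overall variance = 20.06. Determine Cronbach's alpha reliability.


alpha = (k/(k-1)) * (1 - sum(si^2)/s_total^2)
= (5/4) * (1 - 7.24/20.06)
alpha = 0.7989

0.7989


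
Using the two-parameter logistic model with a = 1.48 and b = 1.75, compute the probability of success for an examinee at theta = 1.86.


a*(theta - b) = 1.48 * (1.86 - 1.75) = 0.1628
exp(-0.1628) = 0.8498
P = 1 / (1 + 0.8498)
P = 0.5406

0.5406


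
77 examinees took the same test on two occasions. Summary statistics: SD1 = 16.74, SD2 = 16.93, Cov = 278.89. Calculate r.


r = cov(X,Y) / (SD_X * SD_Y)
r = 278.89 / (16.74 * 16.93)
r = 278.89 / 283.4082
r = 0.9841

0.9841


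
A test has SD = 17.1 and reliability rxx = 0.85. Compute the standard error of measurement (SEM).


SEM = SD * sqrt(1 - rxx)
SEM = 17.1 * sqrt(1 - 0.85)
SEM = 17.1 * sqrt(0.15) = 17.1 * 0.387298
SEM = 6.6228

6.6228


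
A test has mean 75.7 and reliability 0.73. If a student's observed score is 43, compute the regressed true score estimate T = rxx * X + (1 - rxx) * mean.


T_est = rxx * X + (1 - rxx) * mean
T_est = 0.73 * 43 + 0.27 * 75.7
T_est = 31.39 + 20.439
T_est = 51.829

51.829


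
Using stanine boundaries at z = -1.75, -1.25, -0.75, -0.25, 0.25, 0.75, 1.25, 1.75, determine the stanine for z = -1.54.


Stanine boundaries: [-1.75, -1.25, -0.75, -0.25, 0.25, 0.75, 1.25, 1.75]
z = -1.54
Check each boundary:
  z >= -1.75 -> could be stanine 2
  z < -1.25
  z < -0.75
  z < -0.25
  z < 0.25
  z < 0.75
  z < 1.25
  z < 1.75
Highest qualifying boundary gives stanine = 2

2


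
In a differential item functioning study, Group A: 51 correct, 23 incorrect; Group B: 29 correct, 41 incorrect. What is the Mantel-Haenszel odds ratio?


Odds_A = 51/23 = 2.2174
Odds_B = 29/41 = 0.7073
OR = Odds_A / Odds_B = 2.2174 / 0.7073
Exactly, OR = (51 * 41) / (23 * 29) = 2091 / 667
OR = 3.1349

3.1349


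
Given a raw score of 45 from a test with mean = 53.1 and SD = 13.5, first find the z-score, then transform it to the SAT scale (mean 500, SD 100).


z = (X - mean) / SD = (45 - 53.1) / 13.5
z = -8.1 / 13.5
z = -0.6
SAT-scale = SAT = 500 + 100z
Carry z at full precision (z = -8.1 / 13.5) into the conversion:
SAT-scale = 500 + 100 * (-8.1 / 13.5) = 500 + -810 / 13.5
SAT-scale = 500 + -60.0
SAT-scale = 440.0

440.0


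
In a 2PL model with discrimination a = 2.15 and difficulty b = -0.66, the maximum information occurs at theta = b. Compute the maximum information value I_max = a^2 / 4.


For 2PL, max info at theta = b = -0.66
I_max = a^2 / 4 = 2.15^2 / 4
= 4.6225 / 4
I_max = 1.1556

1.1556


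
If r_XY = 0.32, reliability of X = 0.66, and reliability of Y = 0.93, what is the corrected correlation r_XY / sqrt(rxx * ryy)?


r_corrected = rxy / sqrt(rxx * ryy)
= 0.32 / sqrt(0.66 * 0.93)
= 0.32 / sqrt(0.6138)
= 0.32 / 0.783454
r_corrected = 0.4084

0.4084


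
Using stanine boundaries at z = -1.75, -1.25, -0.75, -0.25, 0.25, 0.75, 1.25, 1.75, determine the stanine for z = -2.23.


Stanine boundaries: [-1.75, -1.25, -0.75, -0.25, 0.25, 0.75, 1.25, 1.75]
z = -2.23
Check each boundary:
  z < -1.75
  z < -1.25
  z < -0.75
  z < -0.25
  z < 0.25
  z < 0.75
  z < 1.25
  z < 1.75
Highest qualifying boundary gives stanine = 1

1


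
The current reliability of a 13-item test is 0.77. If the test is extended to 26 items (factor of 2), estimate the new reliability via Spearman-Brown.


r_new = (n * rxx) / (1 + (n-1) * rxx)
r_new = (2 * 0.77) / (1 + 1 * 0.77)
r_new = 1.54 / 1.77
r_new = 0.8701

0.8701


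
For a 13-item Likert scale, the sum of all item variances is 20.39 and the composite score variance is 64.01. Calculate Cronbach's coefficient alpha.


alpha = (k/(k-1)) * (1 - sum(si^2)/s_total^2)
= (13/12) * (1 - 20.39/64.01)
alpha = 0.7382

0.7382


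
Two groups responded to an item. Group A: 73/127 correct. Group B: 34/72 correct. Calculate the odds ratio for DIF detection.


Odds_A = 73/54 = 1.3519
Odds_B = 34/38 = 0.8947
OR = Odds_A / Odds_B = 1.3519 / 0.8947
Exactly, OR = (73 * 38) / (54 * 34) = 2774 / 1836
OR = 1.5109

1.5109


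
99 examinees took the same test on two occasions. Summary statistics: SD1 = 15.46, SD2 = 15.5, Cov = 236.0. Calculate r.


r = cov(X,Y) / (SD_X * SD_Y)
r = 236.0 / (15.46 * 15.5)
r = 236.0 / 239.63
r = 0.9849

0.9849


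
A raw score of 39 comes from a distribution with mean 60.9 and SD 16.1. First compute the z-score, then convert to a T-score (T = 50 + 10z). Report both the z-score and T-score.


z = (X - mean) / SD = (39 - 60.9) / 16.1
z = -21.9 / 16.1
z = -1.3602
T-score = T = 50 + 10z
Carry z at full precision (z = -21.9 / 16.1) into the conversion:
T-score = 50 + 10 * (-21.9 / 16.1) = 50 + -219 / 16.1
T-score = 50 + -13.6025
T-score = 36.3975

36.3975


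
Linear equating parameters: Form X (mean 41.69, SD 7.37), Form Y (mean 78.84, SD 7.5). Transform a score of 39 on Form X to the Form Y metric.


slope = SD_Y / SD_X = 7.5 / 7.37 ~ 1.0176
intercept = mean_Y - slope * mean_X = 78.84 - (7.5 / 7.37) * 41.69 ~ 36.4146
Y = slope * X + intercept. To avoid rounding drift from the rounded slope/intercept, evaluate the equivalent form Y = mean_Y + SD_Y * (X - mean_X) / SD_X at full precision:
Y = 78.84 + 7.5 * (39 - 41.69) / 7.37
Y = 78.84 - 7.5 * 2.69 / 7.37
Y = 78.84 - 20.175 / 7.37
Y = 78.84 - 2.7374
Y = 76.1026

76.1026


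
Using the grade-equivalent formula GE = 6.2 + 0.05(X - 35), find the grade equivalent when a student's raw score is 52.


raw - median = 52 - 35 = 17
slope * diff = 0.05 * 17 = 0.85
GE = 6.2 + 0.85
GE = 7.05

7.05


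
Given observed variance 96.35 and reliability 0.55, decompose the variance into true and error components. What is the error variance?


var_true = rxx * var_obs = 0.55 * 96.35 = 52.9925
var_error = var_obs - var_true
var_error = 96.35 - 52.9925
var_error = 43.3575

43.3575


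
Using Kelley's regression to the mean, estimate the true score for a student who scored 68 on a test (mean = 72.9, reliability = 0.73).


T_est = rxx * X + (1 - rxx) * mean
T_est = 0.73 * 68 + 0.27 * 72.9
T_est = 49.64 + 19.683
T_est = 69.323

69.323


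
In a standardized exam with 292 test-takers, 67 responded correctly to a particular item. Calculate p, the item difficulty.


Item difficulty p = number correct / total examinees
p = 67 / 292
p = 0.2295

0.2295


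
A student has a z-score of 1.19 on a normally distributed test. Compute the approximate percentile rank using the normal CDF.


CDF(z) = 0.5 * (1 + erf(z/sqrt(2)))
erf(0.8415) = 0.766
CDF = 0.883
Percentile rank = 0.883 * 100 = 88.3

88.3


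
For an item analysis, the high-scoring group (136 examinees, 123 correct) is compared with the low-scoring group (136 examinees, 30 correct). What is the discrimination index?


p_upper = 123/136 = 0.9044
p_lower = 30/136 = 0.2206
D = 0.9044 - 0.2206 = 0.6838

0.6838


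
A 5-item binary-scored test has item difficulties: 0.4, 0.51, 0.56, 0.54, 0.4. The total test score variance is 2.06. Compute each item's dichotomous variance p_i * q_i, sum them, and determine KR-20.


For each item, compute p_i * q_i:
  Item 1: 0.4 * 0.6 = 0.24
  Item 2: 0.51 * 0.49 = 0.2499
  Item 3: 0.56 * 0.44 = 0.2464
  Item 4: 0.54 * 0.46 = 0.2484
  Item 5: 0.4 * 0.6 = 0.24
Sum(p_i * q_i) = 0.24 + 0.2499 + 0.2464 + 0.2484 + 0.24 = 1.2247
KR-20 = (k/(k-1)) * (1 - Sum(p_i*q_i) / Var_total)
= (5/4) * (1 - 1.2247/2.06)
= 1.25 * 0.4055
KR-20 = 0.5069

0.5069


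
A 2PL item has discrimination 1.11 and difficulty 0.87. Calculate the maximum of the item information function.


For 2PL, max info at theta = b = 0.87
I_max = a^2 / 4 = 1.11^2 / 4
= 1.2321 / 4
I_max = 0.308

0.308


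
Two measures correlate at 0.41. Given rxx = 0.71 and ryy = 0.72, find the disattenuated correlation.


r_corrected = rxy / sqrt(rxx * ryy)
= 0.41 / sqrt(0.71 * 0.72)
= 0.41 / sqrt(0.5112)
= 0.41 / 0.714983
r_corrected = 0.5734

0.5734


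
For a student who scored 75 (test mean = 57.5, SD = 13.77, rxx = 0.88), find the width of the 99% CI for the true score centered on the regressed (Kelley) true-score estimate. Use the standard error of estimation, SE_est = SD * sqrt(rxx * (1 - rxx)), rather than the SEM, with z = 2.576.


True score estimate = 0.88*75 + 0.12*57.5 = 72.9
SE_est = SD * sqrt(rxx * (1 - rxx)) = 13.77 * sqrt(0.88 * 0.12) = 13.77 * sqrt(0.1056) = 4.47472
CI = T_est +/- z * SE_est, so width = 2 * z * SE_est = 2 * 2.576 * 4.47472
Width = 23.0538

23.0538


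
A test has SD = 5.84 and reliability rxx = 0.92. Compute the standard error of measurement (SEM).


SEM = SD * sqrt(1 - rxx)
SEM = 5.84 * sqrt(1 - 0.92)
SEM = 5.84 * sqrt(0.08) = 5.84 * 0.282843
SEM = 1.6518

1.6518


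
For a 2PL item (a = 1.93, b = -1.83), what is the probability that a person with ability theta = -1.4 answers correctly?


a*(theta - b) = 1.93 * (-1.4 - -1.83) = 0.8299
exp(-0.8299) = 0.4361
P = 1 / (1 + 0.4361)
P = 0.6963

0.6963


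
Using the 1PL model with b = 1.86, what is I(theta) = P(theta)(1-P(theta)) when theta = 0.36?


P = 1/(1+exp(-(0.36-1.86))) = 0.1824
I = P*(1-P) = 0.1824 * 0.8176
I = 0.1491

0.1491


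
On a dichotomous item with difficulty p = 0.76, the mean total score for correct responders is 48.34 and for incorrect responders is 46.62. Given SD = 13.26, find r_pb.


q = 1 - p = 0.24
rpb = ((M1 - M0) / SD) * sqrt(p * q)
rpb = ((48.34 - 46.62) / 13.26) * sqrt(0.76 * 0.24)
rpb = 0.0554

0.0554


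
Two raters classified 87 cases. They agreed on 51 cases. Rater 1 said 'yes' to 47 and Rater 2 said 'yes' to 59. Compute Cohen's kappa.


P_o = 51/87 = 0.586207
P_e = (47*59 + 40*28) / 7569 = 0.514335
kappa = (P_o - P_e) / (1 - P_e)
kappa = (0.586207 - 0.514335) / (1 - 0.514335)
kappa = 0.148

0.148


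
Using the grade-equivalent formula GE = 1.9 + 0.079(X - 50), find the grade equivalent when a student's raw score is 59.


raw - median = 59 - 50 = 9
slope * diff = 0.079 * 9 = 0.711
GE = 1.9 + 0.711
GE = 2.611

2.611


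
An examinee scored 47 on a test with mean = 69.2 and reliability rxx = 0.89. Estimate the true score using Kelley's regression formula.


T_est = rxx * X + (1 - rxx) * mean
T_est = 0.89 * 47 + 0.11 * 69.2
T_est = 41.83 + 7.612
T_est = 49.442

49.442


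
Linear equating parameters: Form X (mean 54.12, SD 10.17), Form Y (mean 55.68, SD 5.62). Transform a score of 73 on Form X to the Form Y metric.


slope = SD_Y / SD_X = 5.62 / 10.17 ~ 0.5526
intercept = mean_Y - slope * mean_X = 55.68 - (5.62 / 10.17) * 54.12 ~ 25.773
Y = slope * X + intercept. To avoid rounding drift from the rounded slope/intercept, evaluate the equivalent form Y = mean_Y + SD_Y * (X - mean_X) / SD_X at full precision:
Y = 55.68 + 5.62 * (73 - 54.12) / 10.17
Y = 55.68 + 5.62 * 18.88 / 10.17
Y = 55.68 + 106.1056 / 10.17
Y = 55.68 + 10.4332
Y = 66.1132

66.1132


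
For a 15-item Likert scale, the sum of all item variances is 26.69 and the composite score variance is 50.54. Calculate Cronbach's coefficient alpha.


alpha = (k/(k-1)) * (1 - sum(si^2)/s_total^2)
= (15/14) * (1 - 26.69/50.54)
alpha = 0.5056

0.5056


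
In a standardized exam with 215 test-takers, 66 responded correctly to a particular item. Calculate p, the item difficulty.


Item difficulty p = number correct / total examinees
p = 66 / 215
p = 0.307

0.307


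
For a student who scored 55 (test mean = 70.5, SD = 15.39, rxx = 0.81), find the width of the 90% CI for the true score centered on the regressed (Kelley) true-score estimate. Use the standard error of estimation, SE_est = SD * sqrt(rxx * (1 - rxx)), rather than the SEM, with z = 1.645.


True score estimate = 0.81*55 + 0.19*70.5 = 57.945
SE_est = SD * sqrt(rxx * (1 - rxx)) = 15.39 * sqrt(0.81 * 0.19) = 15.39 * sqrt(0.1539) = 6.037511
CI = T_est +/- z * SE_est, so width = 2 * z * SE_est = 2 * 1.645 * 6.037511
Width = 19.8634

19.8634


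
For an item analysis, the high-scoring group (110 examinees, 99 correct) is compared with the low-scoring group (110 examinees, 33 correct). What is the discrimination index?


p_upper = 99/110 = 0.9
p_lower = 33/110 = 0.3
D = 0.9 - 0.3 = 0.6

0.6


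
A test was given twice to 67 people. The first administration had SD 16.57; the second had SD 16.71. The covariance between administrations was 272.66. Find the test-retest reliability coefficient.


r = cov(X,Y) / (SD_X * SD_Y)
r = 272.66 / (16.57 * 16.71)
r = 272.66 / 276.8847
r = 0.9847

0.9847


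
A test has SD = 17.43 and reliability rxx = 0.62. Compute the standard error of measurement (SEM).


SEM = SD * sqrt(1 - rxx)
SEM = 17.43 * sqrt(1 - 0.62)
SEM = 17.43 * sqrt(0.38) = 17.43 * 0.616441
SEM = 10.7446

10.7446


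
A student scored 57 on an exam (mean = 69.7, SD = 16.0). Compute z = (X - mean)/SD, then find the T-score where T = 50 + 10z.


z = (X - mean) / SD = (57 - 69.7) / 16.0
z = -12.7 / 16.0
z = -0.7937
T-score = T = 50 + 10z
Carry z at full precision (z = -12.7 / 16.0) into the conversion:
T-score = 50 + 10 * (-12.7 / 16.0) = 50 + -127 / 16.0
T-score = 50 + -7.9375
T-score = 42.0625

42.0625


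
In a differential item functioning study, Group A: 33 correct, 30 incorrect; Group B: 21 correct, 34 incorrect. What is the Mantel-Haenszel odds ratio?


Odds_A = 33/30 = 1.1
Odds_B = 21/34 = 0.6176
OR = Odds_A / Odds_B = 1.1 / 0.6176
Exactly, OR = (33 * 34) / (30 * 21) = 1122 / 630
OR = 1.781

1.781


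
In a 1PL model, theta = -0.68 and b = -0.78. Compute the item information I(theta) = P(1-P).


P = 1/(1+exp(-(-0.68--0.78))) = 0.525
I = P*(1-P) = 0.525 * 0.475
I = 0.2494

0.2494


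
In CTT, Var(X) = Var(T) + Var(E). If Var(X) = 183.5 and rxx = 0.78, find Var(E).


var_true = rxx * var_obs = 0.78 * 183.5 = 143.13
var_error = var_obs - var_true
var_error = 183.5 - 143.13
var_error = 40.37

40.37


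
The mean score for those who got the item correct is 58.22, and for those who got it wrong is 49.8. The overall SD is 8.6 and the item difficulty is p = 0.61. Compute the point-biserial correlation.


q = 1 - p = 0.39
rpb = ((M1 - M0) / SD) * sqrt(p * q)
rpb = ((58.22 - 49.8) / 8.6) * sqrt(0.61 * 0.39)
rpb = 0.4775

0.4775


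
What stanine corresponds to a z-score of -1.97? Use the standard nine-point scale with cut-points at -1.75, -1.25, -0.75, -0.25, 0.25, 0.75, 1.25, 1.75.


Stanine boundaries: [-1.75, -1.25, -0.75, -0.25, 0.25, 0.75, 1.25, 1.75]
z = -1.97
Check each boundary:
  z < -1.75
  z < -1.25
  z < -0.75
  z < -0.25
  z < 0.25
  z < 0.75
  z < 1.25
  z < 1.75
Highest qualifying boundary gives stanine = 1

1


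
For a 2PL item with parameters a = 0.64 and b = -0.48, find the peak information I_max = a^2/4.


For 2PL, max info at theta = b = -0.48
I_max = a^2 / 4 = 0.64^2 / 4
= 0.4096 / 4
I_max = 0.1024

0.1024


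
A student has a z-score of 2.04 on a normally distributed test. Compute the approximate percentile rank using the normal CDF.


CDF(z) = 0.5 * (1 + erf(z/sqrt(2)))
erf(1.4425) = 0.9586
CDF = 0.9793
Percentile rank = 0.9793 * 100 = 97.93

97.93


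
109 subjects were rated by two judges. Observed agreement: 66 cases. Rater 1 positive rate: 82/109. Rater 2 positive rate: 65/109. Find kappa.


P_o = 66/109 = 0.605505
P_e = (82*65 + 27*44) / 11881 = 0.548607
kappa = (P_o - P_e) / (1 - P_e)
kappa = (0.605505 - 0.548607) / (1 - 0.548607)
kappa = 0.126

0.126


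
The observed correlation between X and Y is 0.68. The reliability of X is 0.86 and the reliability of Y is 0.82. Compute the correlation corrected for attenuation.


r_corrected = rxy / sqrt(rxx * ryy)
= 0.68 / sqrt(0.86 * 0.82)
= 0.68 / sqrt(0.7052)
= 0.68 / 0.839762
r_corrected = 0.8098

0.8098


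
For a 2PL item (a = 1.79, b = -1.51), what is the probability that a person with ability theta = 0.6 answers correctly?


a*(theta - b) = 1.79 * (0.6 - -1.51) = 3.7769
exp(-3.7769) = 0.0229
P = 1 / (1 + 0.0229)
P = 0.9776

0.9776


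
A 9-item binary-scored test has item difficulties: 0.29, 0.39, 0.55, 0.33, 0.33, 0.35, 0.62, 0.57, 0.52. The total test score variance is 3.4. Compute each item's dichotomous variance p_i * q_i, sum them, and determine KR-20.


For each item, compute p_i * q_i:
  Item 1: 0.29 * 0.71 = 0.2059
  Item 2: 0.39 * 0.61 = 0.2379
  Item 3: 0.55 * 0.45 = 0.2475
  Item 4: 0.33 * 0.67 = 0.2211
  Item 5: 0.33 * 0.67 = 0.2211
  Item 6: 0.35 * 0.65 = 0.2275
  Item 7: 0.62 * 0.38 = 0.2356
  Item 8: 0.57 * 0.43 = 0.2451
  Item 9: 0.52 * 0.48 = 0.2496
Sum(p_i * q_i) = 0.2059 + 0.2379 + 0.2475 + 0.2211 + 0.2211 + 0.2275 + 0.2356 + 0.2451 + 0.2496 = 2.0913
KR-20 = (k/(k-1)) * (1 - Sum(p_i*q_i) / Var_total)
= (9/8) * (1 - 2.0913/3.4)
= 1.125 * 0.3849
KR-20 = 0.433

0.433


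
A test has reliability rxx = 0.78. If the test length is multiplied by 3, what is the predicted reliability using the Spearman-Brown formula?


r_new = (n * rxx) / (1 + (n-1) * rxx)
r_new = (3 * 0.78) / (1 + 2 * 0.78)
r_new = 2.34 / 2.56
r_new = 0.9141

0.9141


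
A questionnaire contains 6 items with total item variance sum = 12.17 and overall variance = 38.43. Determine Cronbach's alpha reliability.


alpha = (k/(k-1)) * (1 - sum(si^2)/s_total^2)
= (6/5) * (1 - 12.17/38.43)
alpha = 0.82

0.82


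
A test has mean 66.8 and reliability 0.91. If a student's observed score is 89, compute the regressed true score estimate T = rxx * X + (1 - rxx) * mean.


T_est = rxx * X + (1 - rxx) * mean
T_est = 0.91 * 89 + 0.09 * 66.8
T_est = 80.99 + 6.012
T_est = 87.002

87.002


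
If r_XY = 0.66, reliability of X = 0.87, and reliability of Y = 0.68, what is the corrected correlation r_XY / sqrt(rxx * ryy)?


r_corrected = rxy / sqrt(rxx * ryy)
= 0.66 / sqrt(0.87 * 0.68)
= 0.66 / sqrt(0.5916)
= 0.66 / 0.769155
r_corrected = 0.8581

0.8581


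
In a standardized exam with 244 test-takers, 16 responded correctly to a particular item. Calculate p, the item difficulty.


Item difficulty p = number correct / total examinees
p = 16 / 244
p = 0.0656

0.0656


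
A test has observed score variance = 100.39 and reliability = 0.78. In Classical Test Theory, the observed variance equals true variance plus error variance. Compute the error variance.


var_true = rxx * var_obs = 0.78 * 100.39 = 78.3042
var_error = var_obs - var_true
var_error = 100.39 - 78.3042
var_error = 22.0858

22.0858


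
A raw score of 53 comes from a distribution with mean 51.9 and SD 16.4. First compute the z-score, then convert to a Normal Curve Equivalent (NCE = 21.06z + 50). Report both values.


z = (X - mean) / SD = (53 - 51.9) / 16.4
z = 1.1 / 16.4
z = 0.0671
NCE = NCE = 21.06z + 50
Carry z at full precision (z = 1.1 / 16.4) into the conversion:
NCE = 21.06 * (1.1 / 16.4) + 50 = 23.166 / 16.4 + 50
NCE = 1.4126 + 50
NCE = 51.4126

51.4126


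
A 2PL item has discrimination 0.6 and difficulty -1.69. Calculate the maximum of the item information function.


For 2PL, max info at theta = b = -1.69
I_max = a^2 / 4 = 0.6^2 / 4
= 0.36 / 4
I_max = 0.09

0.09


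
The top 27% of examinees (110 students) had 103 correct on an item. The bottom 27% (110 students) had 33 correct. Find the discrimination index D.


p_upper = 103/110 = 0.9364
p_lower = 33/110 = 0.3
D = 0.9364 - 0.3 = 0.6364

0.6364


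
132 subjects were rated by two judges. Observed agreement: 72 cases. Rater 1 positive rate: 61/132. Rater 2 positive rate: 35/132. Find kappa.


P_o = 72/132 = 0.545455
P_e = (61*35 + 71*97) / 17424 = 0.517792
kappa = (P_o - P_e) / (1 - P_e)
kappa = (0.545455 - 0.517792) / (1 - 0.517792)
kappa = 0.0574

0.0574


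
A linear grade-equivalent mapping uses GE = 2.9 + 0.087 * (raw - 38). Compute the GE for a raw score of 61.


raw - median = 61 - 38 = 23
slope * diff = 0.087 * 23 = 2.001
GE = 2.9 + 2.001
GE = 4.901

4.901


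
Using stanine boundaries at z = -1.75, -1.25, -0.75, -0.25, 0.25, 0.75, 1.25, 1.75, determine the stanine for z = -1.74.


Stanine boundaries: [-1.75, -1.25, -0.75, -0.25, 0.25, 0.75, 1.25, 1.75]
z = -1.74
Check each boundary:
  z >= -1.75 -> could be stanine 2
  z < -1.25
  z < -0.75
  z < -0.25
  z < 0.25
  z < 0.75
  z < 1.25
  z < 1.75
Highest qualifying boundary gives stanine = 2

2


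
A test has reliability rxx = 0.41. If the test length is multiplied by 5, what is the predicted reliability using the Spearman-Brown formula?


r_new = (n * rxx) / (1 + (n-1) * rxx)
r_new = (5 * 0.41) / (1 + 4 * 0.41)
r_new = 2.05 / 2.64
r_new = 0.7765

0.7765


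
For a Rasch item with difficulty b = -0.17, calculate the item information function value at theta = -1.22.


P = 1/(1+exp(-(-1.22--0.17))) = 0.2592
I = P*(1-P) = 0.2592 * 0.7408
I = 0.192

0.192


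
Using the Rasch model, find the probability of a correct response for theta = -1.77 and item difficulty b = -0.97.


theta - b = -1.77 - -0.97 = -0.8
exp(-(theta - b)) = exp(0.8) = 2.2255
P = 1 / (1 + 2.2255)
P = 0.31

0.31


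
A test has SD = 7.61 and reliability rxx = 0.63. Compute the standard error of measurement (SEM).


SEM = SD * sqrt(1 - rxx)
SEM = 7.61 * sqrt(1 - 0.63)
SEM = 7.61 * sqrt(0.37) = 7.61 * 0.608276
SEM = 4.629

4.629


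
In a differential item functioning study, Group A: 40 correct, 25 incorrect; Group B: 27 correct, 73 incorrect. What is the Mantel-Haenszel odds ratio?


Odds_A = 40/25 = 1.6
Odds_B = 27/73 = 0.3699
OR = Odds_A / Odds_B = 1.6 / 0.3699
Exactly, OR = (40 * 73) / (25 * 27) = 2920 / 675
OR = 4.3259

4.3259


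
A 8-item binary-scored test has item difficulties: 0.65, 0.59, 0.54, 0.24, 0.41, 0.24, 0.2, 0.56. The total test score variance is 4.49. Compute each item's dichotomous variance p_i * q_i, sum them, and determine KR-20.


For each item, compute p_i * q_i:
  Item 1: 0.65 * 0.35 = 0.2275
  Item 2: 0.59 * 0.41 = 0.2419
  Item 3: 0.54 * 0.46 = 0.2484
  Item 4: 0.24 * 0.76 = 0.1824
  Item 5: 0.41 * 0.59 = 0.2419
  Item 6: 0.24 * 0.76 = 0.1824
  Item 7: 0.2 * 0.8 = 0.16
  Item 8: 0.56 * 0.44 = 0.2464
Sum(p_i * q_i) = 0.2275 + 0.2419 + 0.2484 + 0.1824 + 0.2419 + 0.1824 + 0.16 + 0.2464 = 1.7309
KR-20 = (k/(k-1)) * (1 - Sum(p_i*q_i) / Var_total)
= (8/7) * (1 - 1.7309/4.49)
= 1.1429 * 0.6145
KR-20 = 0.7023

0.7023


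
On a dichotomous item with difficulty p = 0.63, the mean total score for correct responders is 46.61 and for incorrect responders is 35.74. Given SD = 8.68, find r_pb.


q = 1 - p = 0.37
rpb = ((M1 - M0) / SD) * sqrt(p * q)
rpb = ((46.61 - 35.74) / 8.68) * sqrt(0.63 * 0.37)
rpb = 0.6046

0.6046


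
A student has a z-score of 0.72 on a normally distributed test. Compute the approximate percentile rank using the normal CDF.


CDF(z) = 0.5 * (1 + erf(z/sqrt(2)))
erf(0.5091) = 0.5285
CDF = 0.7642
Percentile rank = 0.7642 * 100 = 76.42

76.42


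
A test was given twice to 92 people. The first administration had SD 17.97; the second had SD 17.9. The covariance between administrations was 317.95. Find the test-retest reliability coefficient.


r = cov(X,Y) / (SD_X * SD_Y)
r = 317.95 / (17.97 * 17.9)
r = 317.95 / 321.663
r = 0.9885

0.9885
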